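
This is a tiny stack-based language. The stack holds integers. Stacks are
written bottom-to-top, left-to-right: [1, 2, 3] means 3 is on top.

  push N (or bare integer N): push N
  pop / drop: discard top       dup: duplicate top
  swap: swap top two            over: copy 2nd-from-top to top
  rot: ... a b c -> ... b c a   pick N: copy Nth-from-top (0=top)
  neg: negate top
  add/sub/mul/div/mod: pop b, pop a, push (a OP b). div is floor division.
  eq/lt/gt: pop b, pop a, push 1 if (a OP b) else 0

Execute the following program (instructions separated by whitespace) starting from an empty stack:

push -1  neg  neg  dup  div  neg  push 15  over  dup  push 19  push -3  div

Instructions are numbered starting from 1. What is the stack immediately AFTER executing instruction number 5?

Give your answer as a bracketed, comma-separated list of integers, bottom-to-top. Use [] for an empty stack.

Step 1 ('push -1'): [-1]
Step 2 ('neg'): [1]
Step 3 ('neg'): [-1]
Step 4 ('dup'): [-1, -1]
Step 5 ('div'): [1]

Answer: [1]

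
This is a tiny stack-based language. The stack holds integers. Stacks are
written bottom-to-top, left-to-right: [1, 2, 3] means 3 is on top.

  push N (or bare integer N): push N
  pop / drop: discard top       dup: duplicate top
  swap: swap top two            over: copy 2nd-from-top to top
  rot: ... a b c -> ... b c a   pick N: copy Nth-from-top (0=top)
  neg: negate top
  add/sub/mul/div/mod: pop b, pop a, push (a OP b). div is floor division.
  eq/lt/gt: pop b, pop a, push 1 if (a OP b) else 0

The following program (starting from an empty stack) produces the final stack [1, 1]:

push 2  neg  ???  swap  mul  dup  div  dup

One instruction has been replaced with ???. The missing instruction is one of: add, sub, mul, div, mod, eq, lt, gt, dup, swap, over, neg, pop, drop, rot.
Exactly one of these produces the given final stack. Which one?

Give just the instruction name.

Answer: dup

Derivation:
Stack before ???: [-2]
Stack after ???:  [-2, -2]
The instruction that transforms [-2] -> [-2, -2] is: dup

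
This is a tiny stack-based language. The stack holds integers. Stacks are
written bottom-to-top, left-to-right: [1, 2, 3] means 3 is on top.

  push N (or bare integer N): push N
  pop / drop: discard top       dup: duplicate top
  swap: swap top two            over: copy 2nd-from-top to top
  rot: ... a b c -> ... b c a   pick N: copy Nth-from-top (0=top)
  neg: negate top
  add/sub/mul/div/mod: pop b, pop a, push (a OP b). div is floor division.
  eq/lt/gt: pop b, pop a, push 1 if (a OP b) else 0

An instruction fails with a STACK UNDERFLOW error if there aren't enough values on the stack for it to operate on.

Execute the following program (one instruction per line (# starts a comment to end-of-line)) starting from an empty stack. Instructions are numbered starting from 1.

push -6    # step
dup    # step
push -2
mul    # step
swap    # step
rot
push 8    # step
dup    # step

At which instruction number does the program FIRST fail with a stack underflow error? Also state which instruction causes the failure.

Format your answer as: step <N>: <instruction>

Step 1 ('push -6'): stack = [-6], depth = 1
Step 2 ('dup'): stack = [-6, -6], depth = 2
Step 3 ('push -2'): stack = [-6, -6, -2], depth = 3
Step 4 ('mul'): stack = [-6, 12], depth = 2
Step 5 ('swap'): stack = [12, -6], depth = 2
Step 6 ('rot'): needs 3 value(s) but depth is 2 — STACK UNDERFLOW

Answer: step 6: rot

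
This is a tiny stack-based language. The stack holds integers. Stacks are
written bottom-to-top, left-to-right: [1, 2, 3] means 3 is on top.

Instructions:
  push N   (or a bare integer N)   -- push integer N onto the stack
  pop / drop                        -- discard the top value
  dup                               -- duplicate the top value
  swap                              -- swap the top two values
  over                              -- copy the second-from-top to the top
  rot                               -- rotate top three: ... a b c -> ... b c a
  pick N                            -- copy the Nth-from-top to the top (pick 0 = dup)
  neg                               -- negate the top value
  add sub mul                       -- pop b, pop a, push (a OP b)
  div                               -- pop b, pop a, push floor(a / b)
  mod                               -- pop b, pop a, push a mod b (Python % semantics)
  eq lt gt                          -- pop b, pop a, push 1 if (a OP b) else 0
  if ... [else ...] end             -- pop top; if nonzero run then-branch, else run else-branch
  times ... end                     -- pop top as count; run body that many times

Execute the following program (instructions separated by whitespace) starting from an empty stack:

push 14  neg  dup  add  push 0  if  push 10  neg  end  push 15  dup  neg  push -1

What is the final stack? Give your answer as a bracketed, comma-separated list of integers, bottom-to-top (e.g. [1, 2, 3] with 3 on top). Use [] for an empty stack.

After 'push 14': [14]
After 'neg': [-14]
After 'dup': [-14, -14]
After 'add': [-28]
After 'push 0': [-28, 0]
After 'if': [-28]
After 'push 15': [-28, 15]
After 'dup': [-28, 15, 15]
After 'neg': [-28, 15, -15]
After 'push -1': [-28, 15, -15, -1]

Answer: [-28, 15, -15, -1]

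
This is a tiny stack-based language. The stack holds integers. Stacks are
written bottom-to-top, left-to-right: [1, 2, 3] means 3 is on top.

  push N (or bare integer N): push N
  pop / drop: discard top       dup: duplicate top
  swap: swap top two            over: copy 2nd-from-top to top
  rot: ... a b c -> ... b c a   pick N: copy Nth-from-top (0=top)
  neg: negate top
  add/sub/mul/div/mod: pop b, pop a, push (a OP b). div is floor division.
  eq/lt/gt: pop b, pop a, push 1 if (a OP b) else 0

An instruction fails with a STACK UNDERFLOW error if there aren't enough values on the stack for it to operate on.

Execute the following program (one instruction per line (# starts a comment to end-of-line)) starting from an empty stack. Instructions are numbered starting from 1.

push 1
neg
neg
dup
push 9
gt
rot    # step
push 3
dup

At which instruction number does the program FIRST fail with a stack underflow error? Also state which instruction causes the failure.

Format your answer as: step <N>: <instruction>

Answer: step 7: rot

Derivation:
Step 1 ('push 1'): stack = [1], depth = 1
Step 2 ('neg'): stack = [-1], depth = 1
Step 3 ('neg'): stack = [1], depth = 1
Step 4 ('dup'): stack = [1, 1], depth = 2
Step 5 ('push 9'): stack = [1, 1, 9], depth = 3
Step 6 ('gt'): stack = [1, 0], depth = 2
Step 7 ('rot'): needs 3 value(s) but depth is 2 — STACK UNDERFLOW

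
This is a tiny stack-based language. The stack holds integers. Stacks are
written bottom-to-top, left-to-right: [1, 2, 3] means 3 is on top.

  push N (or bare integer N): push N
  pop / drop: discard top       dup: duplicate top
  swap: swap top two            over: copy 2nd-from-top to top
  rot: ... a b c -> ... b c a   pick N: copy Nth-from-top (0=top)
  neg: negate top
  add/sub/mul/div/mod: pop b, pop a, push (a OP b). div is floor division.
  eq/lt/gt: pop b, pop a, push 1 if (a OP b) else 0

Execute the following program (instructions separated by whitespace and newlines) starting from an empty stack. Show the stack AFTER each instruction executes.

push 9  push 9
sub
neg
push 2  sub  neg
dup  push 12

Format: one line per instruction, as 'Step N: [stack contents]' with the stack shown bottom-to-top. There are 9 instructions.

Step 1: [9]
Step 2: [9, 9]
Step 3: [0]
Step 4: [0]
Step 5: [0, 2]
Step 6: [-2]
Step 7: [2]
Step 8: [2, 2]
Step 9: [2, 2, 12]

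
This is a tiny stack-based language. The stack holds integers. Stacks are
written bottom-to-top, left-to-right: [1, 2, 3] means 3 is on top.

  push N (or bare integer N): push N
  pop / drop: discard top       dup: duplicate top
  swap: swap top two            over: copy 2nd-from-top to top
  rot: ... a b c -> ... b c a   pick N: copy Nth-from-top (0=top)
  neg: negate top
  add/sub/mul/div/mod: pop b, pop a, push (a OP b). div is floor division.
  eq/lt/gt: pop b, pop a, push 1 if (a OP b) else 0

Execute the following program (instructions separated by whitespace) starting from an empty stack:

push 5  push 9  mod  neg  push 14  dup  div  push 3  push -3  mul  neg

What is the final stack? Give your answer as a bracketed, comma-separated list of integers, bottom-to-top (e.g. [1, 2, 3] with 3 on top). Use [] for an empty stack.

After 'push 5': [5]
After 'push 9': [5, 9]
After 'mod': [5]
After 'neg': [-5]
After 'push 14': [-5, 14]
After 'dup': [-5, 14, 14]
After 'div': [-5, 1]
After 'push 3': [-5, 1, 3]
After 'push -3': [-5, 1, 3, -3]
After 'mul': [-5, 1, -9]
After 'neg': [-5, 1, 9]

Answer: [-5, 1, 9]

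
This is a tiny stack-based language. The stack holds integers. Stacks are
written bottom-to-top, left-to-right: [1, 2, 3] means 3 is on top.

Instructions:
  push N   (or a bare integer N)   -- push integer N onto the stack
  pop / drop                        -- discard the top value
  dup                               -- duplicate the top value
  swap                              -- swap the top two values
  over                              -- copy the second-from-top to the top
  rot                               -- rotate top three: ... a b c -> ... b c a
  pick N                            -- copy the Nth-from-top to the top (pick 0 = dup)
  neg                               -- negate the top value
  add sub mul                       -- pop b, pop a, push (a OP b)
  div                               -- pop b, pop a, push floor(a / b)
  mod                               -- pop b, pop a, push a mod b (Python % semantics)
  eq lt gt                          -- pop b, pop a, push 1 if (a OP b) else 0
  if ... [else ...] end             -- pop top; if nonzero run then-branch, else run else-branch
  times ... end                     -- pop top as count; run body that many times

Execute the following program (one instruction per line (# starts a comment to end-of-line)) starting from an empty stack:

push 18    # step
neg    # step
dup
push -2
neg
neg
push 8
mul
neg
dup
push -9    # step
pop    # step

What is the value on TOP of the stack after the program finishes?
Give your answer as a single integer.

Answer: 16

Derivation:
After 'push 18': [18]
After 'neg': [-18]
After 'dup': [-18, -18]
After 'push -2': [-18, -18, -2]
After 'neg': [-18, -18, 2]
After 'neg': [-18, -18, -2]
After 'push 8': [-18, -18, -2, 8]
After 'mul': [-18, -18, -16]
After 'neg': [-18, -18, 16]
After 'dup': [-18, -18, 16, 16]
After 'push -9': [-18, -18, 16, 16, -9]
After 'pop': [-18, -18, 16, 16]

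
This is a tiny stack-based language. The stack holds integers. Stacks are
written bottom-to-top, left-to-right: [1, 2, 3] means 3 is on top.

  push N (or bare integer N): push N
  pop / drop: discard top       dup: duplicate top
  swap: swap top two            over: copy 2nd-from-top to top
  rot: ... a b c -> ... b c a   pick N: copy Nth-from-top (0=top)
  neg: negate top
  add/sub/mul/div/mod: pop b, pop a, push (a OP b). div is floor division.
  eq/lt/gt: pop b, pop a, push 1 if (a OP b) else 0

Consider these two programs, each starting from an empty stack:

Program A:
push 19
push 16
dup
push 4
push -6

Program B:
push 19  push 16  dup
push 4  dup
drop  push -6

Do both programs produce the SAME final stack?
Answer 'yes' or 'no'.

Program A trace:
  After 'push 19': [19]
  After 'push 16': [19, 16]
  After 'dup': [19, 16, 16]
  After 'push 4': [19, 16, 16, 4]
  After 'push -6': [19, 16, 16, 4, -6]
Program A final stack: [19, 16, 16, 4, -6]

Program B trace:
  After 'push 19': [19]
  After 'push 16': [19, 16]
  After 'dup': [19, 16, 16]
  After 'push 4': [19, 16, 16, 4]
  After 'dup': [19, 16, 16, 4, 4]
  After 'drop': [19, 16, 16, 4]
  After 'push -6': [19, 16, 16, 4, -6]
Program B final stack: [19, 16, 16, 4, -6]
Same: yes

Answer: yes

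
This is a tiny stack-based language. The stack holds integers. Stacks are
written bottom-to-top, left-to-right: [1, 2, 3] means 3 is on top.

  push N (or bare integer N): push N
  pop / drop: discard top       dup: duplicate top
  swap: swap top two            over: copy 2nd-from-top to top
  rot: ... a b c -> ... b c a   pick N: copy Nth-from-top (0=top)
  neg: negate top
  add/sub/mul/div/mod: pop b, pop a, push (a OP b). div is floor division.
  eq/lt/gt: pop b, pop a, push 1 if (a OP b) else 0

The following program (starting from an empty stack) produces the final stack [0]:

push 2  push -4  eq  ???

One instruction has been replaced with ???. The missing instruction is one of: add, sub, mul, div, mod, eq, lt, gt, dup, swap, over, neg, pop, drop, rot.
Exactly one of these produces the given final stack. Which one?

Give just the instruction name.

Stack before ???: [0]
Stack after ???:  [0]
The instruction that transforms [0] -> [0] is: neg

Answer: neg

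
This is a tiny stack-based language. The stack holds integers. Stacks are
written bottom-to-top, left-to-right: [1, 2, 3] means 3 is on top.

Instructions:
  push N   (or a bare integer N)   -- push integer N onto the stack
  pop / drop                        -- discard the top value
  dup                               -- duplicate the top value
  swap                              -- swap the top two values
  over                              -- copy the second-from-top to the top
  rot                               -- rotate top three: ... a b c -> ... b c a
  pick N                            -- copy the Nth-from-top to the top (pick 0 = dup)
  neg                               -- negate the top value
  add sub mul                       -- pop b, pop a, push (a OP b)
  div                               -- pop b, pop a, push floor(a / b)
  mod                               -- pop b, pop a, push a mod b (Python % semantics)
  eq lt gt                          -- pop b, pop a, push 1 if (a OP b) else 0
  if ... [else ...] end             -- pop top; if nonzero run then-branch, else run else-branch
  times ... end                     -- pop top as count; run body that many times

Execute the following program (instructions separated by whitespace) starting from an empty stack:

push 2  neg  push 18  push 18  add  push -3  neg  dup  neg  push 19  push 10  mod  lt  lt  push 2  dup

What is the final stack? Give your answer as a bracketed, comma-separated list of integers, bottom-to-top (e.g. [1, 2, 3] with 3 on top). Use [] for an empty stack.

After 'push 2': [2]
After 'neg': [-2]
After 'push 18': [-2, 18]
After 'push 18': [-2, 18, 18]
After 'add': [-2, 36]
After 'push -3': [-2, 36, -3]
After 'neg': [-2, 36, 3]
After 'dup': [-2, 36, 3, 3]
After 'neg': [-2, 36, 3, -3]
After 'push 19': [-2, 36, 3, -3, 19]
After 'push 10': [-2, 36, 3, -3, 19, 10]
After 'mod': [-2, 36, 3, -3, 9]
After 'lt': [-2, 36, 3, 1]
After 'lt': [-2, 36, 0]
After 'push 2': [-2, 36, 0, 2]
After 'dup': [-2, 36, 0, 2, 2]

Answer: [-2, 36, 0, 2, 2]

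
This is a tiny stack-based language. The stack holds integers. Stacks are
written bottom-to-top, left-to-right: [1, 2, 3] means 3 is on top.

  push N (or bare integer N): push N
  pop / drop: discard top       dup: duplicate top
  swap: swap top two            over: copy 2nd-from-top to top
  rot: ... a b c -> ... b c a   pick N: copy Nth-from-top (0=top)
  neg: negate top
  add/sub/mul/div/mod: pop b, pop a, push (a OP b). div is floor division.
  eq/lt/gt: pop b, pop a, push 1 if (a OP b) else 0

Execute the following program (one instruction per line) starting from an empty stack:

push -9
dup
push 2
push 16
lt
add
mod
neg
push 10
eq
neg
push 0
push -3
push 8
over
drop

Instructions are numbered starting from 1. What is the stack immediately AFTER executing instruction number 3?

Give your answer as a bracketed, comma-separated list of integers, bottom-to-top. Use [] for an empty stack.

Step 1 ('push -9'): [-9]
Step 2 ('dup'): [-9, -9]
Step 3 ('push 2'): [-9, -9, 2]

Answer: [-9, -9, 2]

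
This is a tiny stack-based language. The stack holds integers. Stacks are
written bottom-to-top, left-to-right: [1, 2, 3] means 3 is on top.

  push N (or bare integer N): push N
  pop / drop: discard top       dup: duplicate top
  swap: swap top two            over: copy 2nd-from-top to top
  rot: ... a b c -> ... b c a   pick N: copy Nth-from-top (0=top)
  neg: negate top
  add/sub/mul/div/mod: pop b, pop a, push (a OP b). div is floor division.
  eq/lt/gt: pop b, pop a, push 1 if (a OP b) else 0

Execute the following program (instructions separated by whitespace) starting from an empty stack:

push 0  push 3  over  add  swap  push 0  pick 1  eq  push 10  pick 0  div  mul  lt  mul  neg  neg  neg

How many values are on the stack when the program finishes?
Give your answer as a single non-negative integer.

After 'push 0': stack = [0] (depth 1)
After 'push 3': stack = [0, 3] (depth 2)
After 'over': stack = [0, 3, 0] (depth 3)
After 'add': stack = [0, 3] (depth 2)
After 'swap': stack = [3, 0] (depth 2)
After 'push 0': stack = [3, 0, 0] (depth 3)
After 'pick 1': stack = [3, 0, 0, 0] (depth 4)
After 'eq': stack = [3, 0, 1] (depth 3)
After 'push 10': stack = [3, 0, 1, 10] (depth 4)
After 'pick 0': stack = [3, 0, 1, 10, 10] (depth 5)
After 'div': stack = [3, 0, 1, 1] (depth 4)
After 'mul': stack = [3, 0, 1] (depth 3)
After 'lt': stack = [3, 1] (depth 2)
After 'mul': stack = [3] (depth 1)
After 'neg': stack = [-3] (depth 1)
After 'neg': stack = [3] (depth 1)
After 'neg': stack = [-3] (depth 1)

Answer: 1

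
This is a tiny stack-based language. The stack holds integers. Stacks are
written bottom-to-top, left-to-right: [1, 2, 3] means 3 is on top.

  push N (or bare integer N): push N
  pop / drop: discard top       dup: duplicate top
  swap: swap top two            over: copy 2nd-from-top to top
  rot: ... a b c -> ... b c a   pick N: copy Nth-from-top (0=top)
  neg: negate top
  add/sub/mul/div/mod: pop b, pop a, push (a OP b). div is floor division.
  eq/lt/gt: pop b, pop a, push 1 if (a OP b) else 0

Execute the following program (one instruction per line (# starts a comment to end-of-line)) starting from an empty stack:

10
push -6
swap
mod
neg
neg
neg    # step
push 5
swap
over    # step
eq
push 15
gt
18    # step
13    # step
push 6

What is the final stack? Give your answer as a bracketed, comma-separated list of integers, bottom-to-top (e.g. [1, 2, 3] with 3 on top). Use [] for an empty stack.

After 'push 10': [10]
After 'push -6': [10, -6]
After 'swap': [-6, 10]
After 'mod': [4]
After 'neg': [-4]
After 'neg': [4]
After 'neg': [-4]
After 'push 5': [-4, 5]
After 'swap': [5, -4]
After 'over': [5, -4, 5]
After 'eq': [5, 0]
After 'push 15': [5, 0, 15]
After 'gt': [5, 0]
After 'push 18': [5, 0, 18]
After 'push 13': [5, 0, 18, 13]
After 'push 6': [5, 0, 18, 13, 6]

Answer: [5, 0, 18, 13, 6]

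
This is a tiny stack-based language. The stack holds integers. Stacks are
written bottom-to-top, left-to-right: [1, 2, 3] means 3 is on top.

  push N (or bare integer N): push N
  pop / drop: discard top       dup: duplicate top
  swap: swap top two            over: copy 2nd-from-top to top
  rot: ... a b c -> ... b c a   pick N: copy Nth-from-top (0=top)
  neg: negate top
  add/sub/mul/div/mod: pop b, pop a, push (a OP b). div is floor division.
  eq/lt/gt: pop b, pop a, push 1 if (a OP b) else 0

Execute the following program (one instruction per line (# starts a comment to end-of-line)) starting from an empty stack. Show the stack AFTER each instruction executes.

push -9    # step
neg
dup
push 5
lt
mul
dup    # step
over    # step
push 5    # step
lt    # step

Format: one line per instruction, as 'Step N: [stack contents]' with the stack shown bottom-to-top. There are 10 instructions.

Step 1: [-9]
Step 2: [9]
Step 3: [9, 9]
Step 4: [9, 9, 5]
Step 5: [9, 0]
Step 6: [0]
Step 7: [0, 0]
Step 8: [0, 0, 0]
Step 9: [0, 0, 0, 5]
Step 10: [0, 0, 1]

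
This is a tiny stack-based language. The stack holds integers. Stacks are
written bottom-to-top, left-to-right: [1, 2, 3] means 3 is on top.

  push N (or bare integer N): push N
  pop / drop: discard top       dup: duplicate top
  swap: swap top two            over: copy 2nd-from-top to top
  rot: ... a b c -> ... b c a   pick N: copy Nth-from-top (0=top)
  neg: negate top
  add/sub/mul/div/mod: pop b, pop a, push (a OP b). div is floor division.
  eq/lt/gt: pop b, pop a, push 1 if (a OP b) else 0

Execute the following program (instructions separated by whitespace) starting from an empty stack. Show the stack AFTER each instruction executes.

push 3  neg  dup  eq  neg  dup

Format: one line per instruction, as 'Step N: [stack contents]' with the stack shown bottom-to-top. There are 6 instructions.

Step 1: [3]
Step 2: [-3]
Step 3: [-3, -3]
Step 4: [1]
Step 5: [-1]
Step 6: [-1, -1]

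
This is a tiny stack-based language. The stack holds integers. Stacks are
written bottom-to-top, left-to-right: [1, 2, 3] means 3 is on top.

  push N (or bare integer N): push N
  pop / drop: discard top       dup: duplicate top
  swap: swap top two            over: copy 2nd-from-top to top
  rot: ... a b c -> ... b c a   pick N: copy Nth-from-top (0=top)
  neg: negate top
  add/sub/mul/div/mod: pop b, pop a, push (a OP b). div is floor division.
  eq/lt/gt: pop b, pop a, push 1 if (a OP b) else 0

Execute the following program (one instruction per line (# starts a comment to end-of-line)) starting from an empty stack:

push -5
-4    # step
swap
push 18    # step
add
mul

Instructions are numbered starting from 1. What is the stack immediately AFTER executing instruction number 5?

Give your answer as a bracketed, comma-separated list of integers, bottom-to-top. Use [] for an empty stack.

Answer: [-4, 13]

Derivation:
Step 1 ('push -5'): [-5]
Step 2 ('-4'): [-5, -4]
Step 3 ('swap'): [-4, -5]
Step 4 ('push 18'): [-4, -5, 18]
Step 5 ('add'): [-4, 13]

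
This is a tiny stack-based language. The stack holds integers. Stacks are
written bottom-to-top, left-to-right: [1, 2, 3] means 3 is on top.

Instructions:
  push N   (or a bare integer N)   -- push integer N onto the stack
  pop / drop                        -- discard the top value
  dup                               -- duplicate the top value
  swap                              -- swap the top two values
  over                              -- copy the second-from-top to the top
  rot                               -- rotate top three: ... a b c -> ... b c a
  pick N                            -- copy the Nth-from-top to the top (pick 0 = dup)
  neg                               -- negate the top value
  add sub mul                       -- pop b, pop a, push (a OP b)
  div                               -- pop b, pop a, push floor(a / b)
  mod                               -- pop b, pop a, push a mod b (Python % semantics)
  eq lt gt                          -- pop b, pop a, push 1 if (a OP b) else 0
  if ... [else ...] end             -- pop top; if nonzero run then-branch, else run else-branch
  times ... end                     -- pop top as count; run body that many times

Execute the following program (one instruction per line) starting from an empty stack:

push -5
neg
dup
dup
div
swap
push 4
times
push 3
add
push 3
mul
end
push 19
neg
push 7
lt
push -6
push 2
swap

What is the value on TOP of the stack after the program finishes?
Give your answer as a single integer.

Answer: -6

Derivation:
After 'push -5': [-5]
After 'neg': [5]
After 'dup': [5, 5]
After 'dup': [5, 5, 5]
After 'div': [5, 1]
After 'swap': [1, 5]
After 'push 4': [1, 5, 4]
After 'times': [1, 5]
After 'push 3': [1, 5, 3]
After 'add': [1, 8]
  ...
After 'add': [1, 255]
After 'push 3': [1, 255, 3]
After 'mul': [1, 765]
After 'push 19': [1, 765, 19]
After 'neg': [1, 765, -19]
After 'push 7': [1, 765, -19, 7]
After 'lt': [1, 765, 1]
After 'push -6': [1, 765, 1, -6]
After 'push 2': [1, 765, 1, -6, 2]
After 'swap': [1, 765, 1, 2, -6]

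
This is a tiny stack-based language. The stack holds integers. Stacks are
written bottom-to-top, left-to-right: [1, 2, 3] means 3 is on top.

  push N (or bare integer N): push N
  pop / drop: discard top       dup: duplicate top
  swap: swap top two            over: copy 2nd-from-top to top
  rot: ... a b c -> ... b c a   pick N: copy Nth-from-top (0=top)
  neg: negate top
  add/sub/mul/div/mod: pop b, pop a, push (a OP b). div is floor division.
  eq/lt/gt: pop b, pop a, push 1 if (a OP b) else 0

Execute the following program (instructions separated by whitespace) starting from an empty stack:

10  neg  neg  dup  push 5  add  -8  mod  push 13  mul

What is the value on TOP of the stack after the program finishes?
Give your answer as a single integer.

Answer: -13

Derivation:
After 'push 10': [10]
After 'neg': [-10]
After 'neg': [10]
After 'dup': [10, 10]
After 'push 5': [10, 10, 5]
After 'add': [10, 15]
After 'push -8': [10, 15, -8]
After 'mod': [10, -1]
After 'push 13': [10, -1, 13]
After 'mul': [10, -13]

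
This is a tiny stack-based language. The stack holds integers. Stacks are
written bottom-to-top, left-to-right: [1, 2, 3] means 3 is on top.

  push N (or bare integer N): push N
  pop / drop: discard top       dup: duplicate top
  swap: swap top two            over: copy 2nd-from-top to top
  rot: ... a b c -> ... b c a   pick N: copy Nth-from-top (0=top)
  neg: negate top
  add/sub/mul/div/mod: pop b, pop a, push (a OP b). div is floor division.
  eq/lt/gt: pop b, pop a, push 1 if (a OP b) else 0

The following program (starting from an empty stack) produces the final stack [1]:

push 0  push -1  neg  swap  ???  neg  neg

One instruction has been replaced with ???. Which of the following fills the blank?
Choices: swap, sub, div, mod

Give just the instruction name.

Answer: sub

Derivation:
Stack before ???: [1, 0]
Stack after ???:  [1]
Checking each choice:
  swap: produces [0, 1]
  sub: MATCH
  div: division by zero
  mod: modulo by zero


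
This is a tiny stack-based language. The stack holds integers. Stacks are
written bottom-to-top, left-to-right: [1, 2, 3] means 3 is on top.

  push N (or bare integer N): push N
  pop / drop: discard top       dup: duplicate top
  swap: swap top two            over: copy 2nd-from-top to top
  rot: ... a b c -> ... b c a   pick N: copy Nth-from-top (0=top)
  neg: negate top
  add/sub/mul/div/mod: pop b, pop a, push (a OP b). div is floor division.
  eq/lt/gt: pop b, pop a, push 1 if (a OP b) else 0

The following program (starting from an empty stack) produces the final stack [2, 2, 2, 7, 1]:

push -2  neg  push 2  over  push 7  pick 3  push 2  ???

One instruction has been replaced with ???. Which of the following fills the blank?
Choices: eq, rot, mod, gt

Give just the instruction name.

Answer: eq

Derivation:
Stack before ???: [2, 2, 2, 7, 2, 2]
Stack after ???:  [2, 2, 2, 7, 1]
Checking each choice:
  eq: MATCH
  rot: produces [2, 2, 2, 2, 2, 7]
  mod: produces [2, 2, 2, 7, 0]
  gt: produces [2, 2, 2, 7, 0]


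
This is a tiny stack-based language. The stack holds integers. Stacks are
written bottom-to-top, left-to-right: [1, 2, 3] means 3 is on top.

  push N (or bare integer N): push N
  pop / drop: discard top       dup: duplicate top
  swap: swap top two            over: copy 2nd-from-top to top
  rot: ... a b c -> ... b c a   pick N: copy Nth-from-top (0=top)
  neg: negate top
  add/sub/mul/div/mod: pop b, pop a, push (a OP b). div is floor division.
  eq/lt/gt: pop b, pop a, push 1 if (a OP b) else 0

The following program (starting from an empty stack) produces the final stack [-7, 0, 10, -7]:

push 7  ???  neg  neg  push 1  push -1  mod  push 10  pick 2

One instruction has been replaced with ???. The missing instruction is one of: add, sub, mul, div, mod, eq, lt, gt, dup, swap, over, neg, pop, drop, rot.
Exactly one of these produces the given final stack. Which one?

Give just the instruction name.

Stack before ???: [7]
Stack after ???:  [-7]
The instruction that transforms [7] -> [-7] is: neg

Answer: neg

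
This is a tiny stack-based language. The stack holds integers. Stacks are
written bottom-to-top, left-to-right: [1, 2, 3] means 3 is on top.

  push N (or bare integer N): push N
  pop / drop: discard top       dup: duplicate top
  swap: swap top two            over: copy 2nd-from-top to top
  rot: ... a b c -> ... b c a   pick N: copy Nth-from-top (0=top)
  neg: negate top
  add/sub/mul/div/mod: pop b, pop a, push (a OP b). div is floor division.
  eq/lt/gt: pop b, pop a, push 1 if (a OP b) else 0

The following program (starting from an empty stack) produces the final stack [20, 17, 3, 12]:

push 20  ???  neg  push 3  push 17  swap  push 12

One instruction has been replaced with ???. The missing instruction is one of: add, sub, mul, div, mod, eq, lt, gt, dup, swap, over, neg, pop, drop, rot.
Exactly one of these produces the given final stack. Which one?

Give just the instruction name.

Answer: neg

Derivation:
Stack before ???: [20]
Stack after ???:  [-20]
The instruction that transforms [20] -> [-20] is: neg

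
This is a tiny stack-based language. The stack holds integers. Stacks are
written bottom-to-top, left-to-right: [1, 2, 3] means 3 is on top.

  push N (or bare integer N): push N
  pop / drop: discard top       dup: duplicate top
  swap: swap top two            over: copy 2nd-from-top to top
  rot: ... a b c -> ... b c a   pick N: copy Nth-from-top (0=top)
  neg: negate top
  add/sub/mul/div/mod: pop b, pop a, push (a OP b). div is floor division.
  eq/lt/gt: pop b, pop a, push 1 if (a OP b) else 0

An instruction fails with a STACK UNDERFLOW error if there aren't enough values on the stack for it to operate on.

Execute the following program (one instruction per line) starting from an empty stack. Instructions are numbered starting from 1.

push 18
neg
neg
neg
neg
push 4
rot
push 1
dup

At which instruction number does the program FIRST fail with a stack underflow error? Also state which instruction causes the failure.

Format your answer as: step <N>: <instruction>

Step 1 ('push 18'): stack = [18], depth = 1
Step 2 ('neg'): stack = [-18], depth = 1
Step 3 ('neg'): stack = [18], depth = 1
Step 4 ('neg'): stack = [-18], depth = 1
Step 5 ('neg'): stack = [18], depth = 1
Step 6 ('push 4'): stack = [18, 4], depth = 2
Step 7 ('rot'): needs 3 value(s) but depth is 2 — STACK UNDERFLOW

Answer: step 7: rot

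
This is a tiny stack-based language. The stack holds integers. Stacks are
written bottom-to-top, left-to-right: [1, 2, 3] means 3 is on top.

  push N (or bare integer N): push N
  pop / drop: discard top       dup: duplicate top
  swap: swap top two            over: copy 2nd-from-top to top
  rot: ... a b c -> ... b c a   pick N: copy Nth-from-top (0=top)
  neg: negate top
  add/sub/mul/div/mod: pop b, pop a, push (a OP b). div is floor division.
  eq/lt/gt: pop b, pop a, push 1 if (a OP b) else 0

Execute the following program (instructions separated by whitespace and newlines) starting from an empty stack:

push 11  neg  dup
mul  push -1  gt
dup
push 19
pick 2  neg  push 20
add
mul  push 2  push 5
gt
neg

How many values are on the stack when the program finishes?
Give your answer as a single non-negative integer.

Answer: 4

Derivation:
After 'push 11': stack = [11] (depth 1)
After 'neg': stack = [-11] (depth 1)
After 'dup': stack = [-11, -11] (depth 2)
After 'mul': stack = [121] (depth 1)
After 'push -1': stack = [121, -1] (depth 2)
After 'gt': stack = [1] (depth 1)
After 'dup': stack = [1, 1] (depth 2)
After 'push 19': stack = [1, 1, 19] (depth 3)
After 'pick 2': stack = [1, 1, 19, 1] (depth 4)
After 'neg': stack = [1, 1, 19, -1] (depth 4)
After 'push 20': stack = [1, 1, 19, -1, 20] (depth 5)
After 'add': stack = [1, 1, 19, 19] (depth 4)
After 'mul': stack = [1, 1, 361] (depth 3)
After 'push 2': stack = [1, 1, 361, 2] (depth 4)
After 'push 5': stack = [1, 1, 361, 2, 5] (depth 5)
After 'gt': stack = [1, 1, 361, 0] (depth 4)
After 'neg': stack = [1, 1, 361, 0] (depth 4)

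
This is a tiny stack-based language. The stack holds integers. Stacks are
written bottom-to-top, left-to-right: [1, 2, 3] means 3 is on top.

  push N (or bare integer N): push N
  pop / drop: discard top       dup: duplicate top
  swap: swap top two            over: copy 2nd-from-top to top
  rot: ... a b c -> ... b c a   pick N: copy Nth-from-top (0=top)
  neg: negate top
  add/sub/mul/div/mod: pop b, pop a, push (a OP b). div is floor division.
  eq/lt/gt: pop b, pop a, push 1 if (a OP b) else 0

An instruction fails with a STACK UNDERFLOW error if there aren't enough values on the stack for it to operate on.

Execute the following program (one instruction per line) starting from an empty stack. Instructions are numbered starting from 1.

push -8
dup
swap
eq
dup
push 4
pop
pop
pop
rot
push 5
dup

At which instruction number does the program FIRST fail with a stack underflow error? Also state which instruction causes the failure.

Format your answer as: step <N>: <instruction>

Answer: step 10: rot

Derivation:
Step 1 ('push -8'): stack = [-8], depth = 1
Step 2 ('dup'): stack = [-8, -8], depth = 2
Step 3 ('swap'): stack = [-8, -8], depth = 2
Step 4 ('eq'): stack = [1], depth = 1
Step 5 ('dup'): stack = [1, 1], depth = 2
Step 6 ('push 4'): stack = [1, 1, 4], depth = 3
Step 7 ('pop'): stack = [1, 1], depth = 2
Step 8 ('pop'): stack = [1], depth = 1
Step 9 ('pop'): stack = [], depth = 0
Step 10 ('rot'): needs 3 value(s) but depth is 0 — STACK UNDERFLOW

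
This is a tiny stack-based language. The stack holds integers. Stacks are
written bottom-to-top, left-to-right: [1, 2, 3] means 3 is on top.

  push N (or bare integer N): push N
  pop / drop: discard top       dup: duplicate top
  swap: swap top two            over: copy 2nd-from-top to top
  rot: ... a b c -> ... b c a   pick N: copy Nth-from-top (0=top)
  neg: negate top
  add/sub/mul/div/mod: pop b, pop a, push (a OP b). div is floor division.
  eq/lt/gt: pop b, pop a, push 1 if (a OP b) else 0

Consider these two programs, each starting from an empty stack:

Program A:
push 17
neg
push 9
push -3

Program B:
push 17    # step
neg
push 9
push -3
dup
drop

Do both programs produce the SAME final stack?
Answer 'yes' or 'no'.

Answer: yes

Derivation:
Program A trace:
  After 'push 17': [17]
  After 'neg': [-17]
  After 'push 9': [-17, 9]
  After 'push -3': [-17, 9, -3]
Program A final stack: [-17, 9, -3]

Program B trace:
  After 'push 17': [17]
  After 'neg': [-17]
  After 'push 9': [-17, 9]
  After 'push -3': [-17, 9, -3]
  After 'dup': [-17, 9, -3, -3]
  After 'drop': [-17, 9, -3]
Program B final stack: [-17, 9, -3]
Same: yes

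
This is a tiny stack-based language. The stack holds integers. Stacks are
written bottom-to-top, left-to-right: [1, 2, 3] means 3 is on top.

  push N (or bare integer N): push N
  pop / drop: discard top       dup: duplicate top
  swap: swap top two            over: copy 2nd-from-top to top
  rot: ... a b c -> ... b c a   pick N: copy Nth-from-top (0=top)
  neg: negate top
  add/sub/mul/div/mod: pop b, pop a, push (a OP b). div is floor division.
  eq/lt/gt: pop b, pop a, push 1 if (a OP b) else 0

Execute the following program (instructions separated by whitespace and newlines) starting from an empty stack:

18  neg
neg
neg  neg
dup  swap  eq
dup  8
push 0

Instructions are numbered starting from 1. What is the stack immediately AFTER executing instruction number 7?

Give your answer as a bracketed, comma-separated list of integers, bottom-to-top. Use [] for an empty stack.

Answer: [18, 18]

Derivation:
Step 1 ('18'): [18]
Step 2 ('neg'): [-18]
Step 3 ('neg'): [18]
Step 4 ('neg'): [-18]
Step 5 ('neg'): [18]
Step 6 ('dup'): [18, 18]
Step 7 ('swap'): [18, 18]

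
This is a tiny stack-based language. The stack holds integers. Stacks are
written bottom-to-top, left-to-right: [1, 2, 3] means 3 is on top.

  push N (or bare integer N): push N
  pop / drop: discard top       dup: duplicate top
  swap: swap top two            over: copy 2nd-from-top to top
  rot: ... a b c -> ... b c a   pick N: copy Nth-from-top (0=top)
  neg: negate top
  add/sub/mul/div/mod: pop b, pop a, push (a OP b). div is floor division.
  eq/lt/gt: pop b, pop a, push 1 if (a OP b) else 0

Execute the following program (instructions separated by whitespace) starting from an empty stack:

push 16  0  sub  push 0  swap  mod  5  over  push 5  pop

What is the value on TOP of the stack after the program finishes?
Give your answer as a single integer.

Answer: 0

Derivation:
After 'push 16': [16]
After 'push 0': [16, 0]
After 'sub': [16]
After 'push 0': [16, 0]
After 'swap': [0, 16]
After 'mod': [0]
After 'push 5': [0, 5]
After 'over': [0, 5, 0]
After 'push 5': [0, 5, 0, 5]
After 'pop': [0, 5, 0]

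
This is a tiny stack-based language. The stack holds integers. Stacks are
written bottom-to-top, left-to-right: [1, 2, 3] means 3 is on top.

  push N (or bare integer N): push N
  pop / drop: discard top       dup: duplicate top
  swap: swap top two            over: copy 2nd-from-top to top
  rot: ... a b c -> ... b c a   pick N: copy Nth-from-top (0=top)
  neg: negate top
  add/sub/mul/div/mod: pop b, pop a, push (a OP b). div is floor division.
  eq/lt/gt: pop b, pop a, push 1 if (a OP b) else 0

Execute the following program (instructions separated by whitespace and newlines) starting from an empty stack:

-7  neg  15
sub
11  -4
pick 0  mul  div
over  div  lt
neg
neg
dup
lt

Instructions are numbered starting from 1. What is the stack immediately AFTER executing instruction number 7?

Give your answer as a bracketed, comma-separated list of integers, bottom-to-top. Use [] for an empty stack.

Step 1 ('-7'): [-7]
Step 2 ('neg'): [7]
Step 3 ('15'): [7, 15]
Step 4 ('sub'): [-8]
Step 5 ('11'): [-8, 11]
Step 6 ('-4'): [-8, 11, -4]
Step 7 ('pick 0'): [-8, 11, -4, -4]

Answer: [-8, 11, -4, -4]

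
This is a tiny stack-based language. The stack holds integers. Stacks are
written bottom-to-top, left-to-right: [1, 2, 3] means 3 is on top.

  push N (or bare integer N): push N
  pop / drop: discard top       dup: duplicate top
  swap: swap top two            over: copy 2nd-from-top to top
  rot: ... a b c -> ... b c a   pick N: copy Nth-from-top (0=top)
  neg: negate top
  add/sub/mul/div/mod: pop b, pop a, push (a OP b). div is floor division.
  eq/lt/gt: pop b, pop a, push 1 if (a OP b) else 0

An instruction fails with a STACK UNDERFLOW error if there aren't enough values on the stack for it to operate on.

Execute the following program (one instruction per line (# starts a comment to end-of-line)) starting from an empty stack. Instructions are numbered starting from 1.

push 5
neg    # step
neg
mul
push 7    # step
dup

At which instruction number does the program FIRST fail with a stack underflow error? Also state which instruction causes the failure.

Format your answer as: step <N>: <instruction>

Step 1 ('push 5'): stack = [5], depth = 1
Step 2 ('neg'): stack = [-5], depth = 1
Step 3 ('neg'): stack = [5], depth = 1
Step 4 ('mul'): needs 2 value(s) but depth is 1 — STACK UNDERFLOW

Answer: step 4: mul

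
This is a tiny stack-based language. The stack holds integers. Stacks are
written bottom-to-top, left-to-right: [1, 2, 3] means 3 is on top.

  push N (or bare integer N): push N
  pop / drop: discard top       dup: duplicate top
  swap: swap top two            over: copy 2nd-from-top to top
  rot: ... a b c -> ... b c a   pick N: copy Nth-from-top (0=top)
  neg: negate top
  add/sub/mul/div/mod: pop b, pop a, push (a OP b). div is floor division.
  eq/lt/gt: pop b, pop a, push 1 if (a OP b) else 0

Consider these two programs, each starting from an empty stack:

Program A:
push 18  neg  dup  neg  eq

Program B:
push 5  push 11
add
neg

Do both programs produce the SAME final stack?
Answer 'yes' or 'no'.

Program A trace:
  After 'push 18': [18]
  After 'neg': [-18]
  After 'dup': [-18, -18]
  After 'neg': [-18, 18]
  After 'eq': [0]
Program A final stack: [0]

Program B trace:
  After 'push 5': [5]
  After 'push 11': [5, 11]
  After 'add': [16]
  After 'neg': [-16]
Program B final stack: [-16]
Same: no

Answer: no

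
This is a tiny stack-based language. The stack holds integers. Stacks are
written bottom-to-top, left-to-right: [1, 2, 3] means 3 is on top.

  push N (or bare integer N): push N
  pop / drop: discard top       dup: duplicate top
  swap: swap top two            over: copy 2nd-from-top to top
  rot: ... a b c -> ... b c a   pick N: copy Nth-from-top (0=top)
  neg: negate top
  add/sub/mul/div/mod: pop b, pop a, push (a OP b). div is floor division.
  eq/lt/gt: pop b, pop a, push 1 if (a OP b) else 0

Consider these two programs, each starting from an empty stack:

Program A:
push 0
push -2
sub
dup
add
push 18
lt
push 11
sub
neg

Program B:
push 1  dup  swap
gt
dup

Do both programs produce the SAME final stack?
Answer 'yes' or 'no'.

Program A trace:
  After 'push 0': [0]
  After 'push -2': [0, -2]
  After 'sub': [2]
  After 'dup': [2, 2]
  After 'add': [4]
  After 'push 18': [4, 18]
  After 'lt': [1]
  After 'push 11': [1, 11]
  After 'sub': [-10]
  After 'neg': [10]
Program A final stack: [10]

Program B trace:
  After 'push 1': [1]
  After 'dup': [1, 1]
  After 'swap': [1, 1]
  After 'gt': [0]
  After 'dup': [0, 0]
Program B final stack: [0, 0]
Same: no

Answer: no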